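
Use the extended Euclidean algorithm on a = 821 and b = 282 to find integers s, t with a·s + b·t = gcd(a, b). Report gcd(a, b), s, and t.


Euclidean algorithm on (821, 282) — divide until remainder is 0:
  821 = 2 · 282 + 257
  282 = 1 · 257 + 25
  257 = 10 · 25 + 7
  25 = 3 · 7 + 4
  7 = 1 · 4 + 3
  4 = 1 · 3 + 1
  3 = 3 · 1 + 0
gcd(821, 282) = 1.
Track Bezout coefficients alongside the remainders: start with r₀ = 821 = a·1 + b·0 (s = 1, t = 0) and r₁ = 282 = a·0 + b·1 (s = 0, t = 1); each new remainder r_{k+1} = r_{k-1} − q_k·r_k inherits s_{k+1} = s_{k-1} − q_k·s_k, t_{k+1} = t_{k-1} − q_k·t_k, so r_k = a·s_k + b·t_k at every step:
  q = 2: r = 257, s = 1 − 2·0 = 1, t = 0 − 2·1 = -2  (check: 821·1 + 282·(-2) = 257)
  q = 1: r = 25, s = 0 − 1·1 = -1, t = 1 − 1·(-2) = 3  (check: 821·(-1) + 282·3 = 25)
  q = 10: r = 7, s = 1 − 10·(-1) = 11, t = -2 − 10·3 = -32  (check: 821·11 + 282·(-32) = 7)
  q = 3: r = 4, s = -1 − 3·11 = -34, t = 3 − 3·(-32) = 99  (check: 821·(-34) + 282·99 = 4)
  q = 1: r = 3, s = 11 − 1·(-34) = 45, t = -32 − 1·99 = -131  (check: 821·45 + 282·(-131) = 3)
  q = 1: r = 1, s = -34 − 1·45 = -79, t = 99 − 1·(-131) = 230  (check: 821·(-79) + 282·230 = 1)
The row with r = 1 (the gcd) gives the Bezout coefficients s = -79, t = 230.
Result: 821 · (-79) + 282 · (230) = 1.

gcd(821, 282) = 1; s = -79, t = 230 (check: 821·(-79) + 282·230 = 1).


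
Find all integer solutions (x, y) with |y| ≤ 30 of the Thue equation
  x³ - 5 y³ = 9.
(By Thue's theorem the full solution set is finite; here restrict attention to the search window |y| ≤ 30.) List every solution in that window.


The equation is x³ - 5y³ = 9. For fixed y, x³ = 5·y³ + 9, so a solution requires the RHS to be a perfect cube.
Strategy: iterate y from -30 to 30, compute RHS = 5·y³ + 9, and check whether it is a (positive or negative) perfect cube.
Check small values of y:
  y = 0: RHS = 9 is not a perfect cube.
  y = 1: RHS = 14 is not a perfect cube.
  y = -1: RHS = 4 is not a perfect cube.
  y = 2: RHS = 49 is not a perfect cube.
  y = -2: RHS = -31 is not a perfect cube.
  y = 3: RHS = 144 is not a perfect cube.
  y = -3: RHS = -126 is not a perfect cube.
Continuing the search up to |y| = 30 finds no solutions either.
No (x, y) in the scanned range satisfies the equation.

No integer solutions with |y| ≤ 30.


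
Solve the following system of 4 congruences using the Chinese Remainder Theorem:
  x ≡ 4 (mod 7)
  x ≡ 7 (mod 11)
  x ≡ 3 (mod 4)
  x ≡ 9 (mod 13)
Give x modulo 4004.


Product of moduli M = 7 · 11 · 4 · 13 = 4004.
Merge one congruence at a time:
  Start: x ≡ 4 (mod 7).
  Combine with x ≡ 7 (mod 11); new modulus lcm = 77.
    Write x = 4 + 7·t and substitute into x ≡ 7 (mod 11): 7·t ≡ 7 − 4 = 3 (mod 11).
    The inverse of 7 mod 11 is 8 (since 7·8 = 56 = 5·11 + 1), so t ≡ 8·3 = 24 ≡ 2 (mod 11).
    Then x = 4 + 7·2 = 18, valid modulo lcm(7, 11) = 77: x ≡ 18 (mod 77).
  Combine with x ≡ 3 (mod 4); new modulus lcm = 308.
    Write x = 18 + 77·t and substitute into x ≡ 3 (mod 4): 77·t ≡ 3 − 18 = -15 (mod 4).
    Reduce coefficients mod 4: 1·t ≡ 1 (mod 4).
    So t ≡ 1 (mod 4).
    Then x = 18 + 77·1 = 95, valid modulo lcm(77, 4) = 308: x ≡ 95 (mod 308).
  Combine with x ≡ 9 (mod 13); new modulus lcm = 4004.
    Write x = 95 + 308·t and substitute into x ≡ 9 (mod 13): 308·t ≡ 9 − 95 = -86 (mod 13).
    Reduce coefficients mod 13: 9·t ≡ 5 (mod 13).
    The inverse of 9 mod 13 is 3 (since 9·3 = 27 = 2·13 + 1), so t ≡ 3·5 = 15 ≡ 2 (mod 13).
    Then x = 95 + 308·2 = 711, valid modulo lcm(308, 13) = 4004: x ≡ 711 (mod 4004).
Verify against each original: 711 mod 7 = 4, 711 mod 11 = 7, 711 mod 4 = 3, 711 mod 13 = 9.

x ≡ 711 (mod 4004).


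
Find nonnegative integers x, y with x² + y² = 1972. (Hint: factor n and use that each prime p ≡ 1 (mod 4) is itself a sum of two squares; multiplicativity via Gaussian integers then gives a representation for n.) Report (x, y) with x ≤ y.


Step 1: Factor n = 1972 = 2^2 · 17 · 29.
Step 2: Check the mod-4 condition on each prime factor: 2 = 2 (special); 17 ≡ 1 (mod 4), exponent 1; 29 ≡ 1 (mod 4), exponent 1.
All primes ≡ 3 (mod 4) appear to even exponent (or don't appear), so by the two-squares theorem n IS expressible as a sum of two squares.
Step 3: Build a representation. Group n = k² · m with k = 2 and m = 17 · 29 = 493 (a product of primes ≡ 1 (mod 4)); a representation of m scales to one of n via (k·x)² + (k·y)² = k²(x² + y²). Each prime p ≡ 1 (mod 4) is itself a sum of two squares; find a² by testing p − a² for a perfect square:
  17: 17 − 1² = 16 = 4² ⇒ 17 = 1² + 4².
  29: 29 − 1² = 28, 29 − 2² = 25 = 5² ⇒ 29 = 2² + 5².
  Combine using the Brahmagupta–Fibonacci identity (a² + b²)(c² + d²) = (ac − bd)² + (ad + bc)² = (ac + bd)² + (ad − bc)²:
  17 · 29 = 493: from (1² + 4²)(2² + 5²), take (1·2 − 4·5, 1·5 + 4·2) = (2 − 20, 5 + 8) = (-18, 13); dropping signs (only squares matter) gives (18, 13); check 18² + 13² = 324 + 169 = 493 ✓.
  Scale by k = 2: (2·18, 2·13) = (36, 26).
Step 4: Order so x ≤ y and verify: 26² + 36² = 676 + 1296 = 1972 = n. ✓

n = 1972 = 26² + 36² (one valid representation with x ≤ y).


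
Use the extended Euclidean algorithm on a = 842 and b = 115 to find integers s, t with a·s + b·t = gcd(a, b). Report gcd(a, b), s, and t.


Euclidean algorithm on (842, 115) — divide until remainder is 0:
  842 = 7 · 115 + 37
  115 = 3 · 37 + 4
  37 = 9 · 4 + 1
  4 = 4 · 1 + 0
gcd(842, 115) = 1.
Track Bezout coefficients alongside the remainders: start with r₀ = 842 = a·1 + b·0 (s = 1, t = 0) and r₁ = 115 = a·0 + b·1 (s = 0, t = 1); each new remainder r_{k+1} = r_{k-1} − q_k·r_k inherits s_{k+1} = s_{k-1} − q_k·s_k, t_{k+1} = t_{k-1} − q_k·t_k, so r_k = a·s_k + b·t_k at every step:
  q = 7: r = 37, s = 1 − 7·0 = 1, t = 0 − 7·1 = -7  (check: 842·1 + 115·(-7) = 37)
  q = 3: r = 4, s = 0 − 3·1 = -3, t = 1 − 3·(-7) = 22  (check: 842·(-3) + 115·22 = 4)
  q = 9: r = 1, s = 1 − 9·(-3) = 28, t = -7 − 9·22 = -205  (check: 842·28 + 115·(-205) = 1)
The row with r = 1 (the gcd) gives the Bezout coefficients s = 28, t = -205.
Result: 842 · (28) + 115 · (-205) = 1.

gcd(842, 115) = 1; s = 28, t = -205 (check: 842·28 + 115·(-205) = 1).


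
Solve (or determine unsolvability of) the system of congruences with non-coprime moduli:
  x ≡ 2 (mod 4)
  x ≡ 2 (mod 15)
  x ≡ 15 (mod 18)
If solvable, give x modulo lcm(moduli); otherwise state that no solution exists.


Moduli 4, 15, 18 are not pairwise coprime, so CRT works modulo lcm(m_i) when all pairwise compatibility conditions hold.
Pairwise compatibility: gcd(m_i, m_j) must divide a_i - a_j for every pair.
Merge one congruence at a time:
  Start: x ≡ 2 (mod 4).
  Combine with x ≡ 2 (mod 15): gcd(4, 15) = 1; 2 - 2 = 0, which IS divisible by 1, so compatible.
    Write x = 2 + 4·t and substitute into x ≡ 2 (mod 15): 4·t ≡ 2 − 2 = 0 (mod 15).
    The inverse of 4 mod 15 is 4 (since 4·4 = 16 = 1·15 + 1), so t ≡ 4·0 = 0 ≡ 0 (mod 15).
    Then x = 2 + 4·0 = 2, valid modulo lcm(4, 15) = 60: x ≡ 2 (mod 60).
  Combine with x ≡ 15 (mod 18): gcd(60, 18) = 6, and 15 - 2 = 13 is NOT divisible by 6.
    ⇒ system is inconsistent (no integer solution).

No solution (the system is inconsistent).


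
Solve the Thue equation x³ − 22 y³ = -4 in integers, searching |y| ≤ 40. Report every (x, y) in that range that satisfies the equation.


The equation is x³ - 22y³ = -4. For fixed y, x³ = 22·y³ − 4, so a solution requires the RHS to be a perfect cube.
Strategy: iterate y from -40 to 40, compute RHS = 22·y³ − 4, and check whether it is a (positive or negative) perfect cube.
Check small values of y:
  y = 0: RHS = -4 is not a perfect cube.
  y = 1: RHS = 18 is not a perfect cube.
  y = -1: RHS = -26 is not a perfect cube.
  y = 2: RHS = 172 is not a perfect cube.
  y = -2: RHS = -180 is not a perfect cube.
  y = 3: RHS = 590 is not a perfect cube.
  y = -3: RHS = -598 is not a perfect cube.
Continuing the search up to |y| = 40 finds no solutions either.
No (x, y) in the scanned range satisfies the equation.

No integer solutions with |y| ≤ 40.


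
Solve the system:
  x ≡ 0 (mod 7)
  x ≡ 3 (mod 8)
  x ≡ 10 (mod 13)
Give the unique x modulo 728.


Moduli 7, 8, 13 are pairwise coprime; by CRT there is a unique solution modulo M = 7 · 8 · 13 = 728.
Solve pairwise, accumulating the modulus:
  Start with x ≡ 0 (mod 7).
  Combine with x ≡ 3 (mod 8): since gcd(7, 8) = 1, we get a unique residue mod 56.
    Write x = 0 + 7·t and substitute into x ≡ 3 (mod 8): 7·t ≡ 3 − 0 = 3 (mod 8).
    The inverse of 7 mod 8 is 7 (since 7·7 = 49 = 6·8 + 1), so t ≡ 7·3 = 21 ≡ 5 (mod 8).
    Then x = 0 + 7·5 = 35, valid modulo lcm(7, 8) = 56: x ≡ 35 (mod 56).
  Combine with x ≡ 10 (mod 13): since gcd(56, 13) = 1, we get a unique residue mod 728.
    Write x = 35 + 56·t and substitute into x ≡ 10 (mod 13): 56·t ≡ 10 − 35 = -25 (mod 13).
    Reduce coefficients mod 13: 4·t ≡ 1 (mod 13).
    The inverse of 4 mod 13 is 10 (since 4·10 = 40 = 3·13 + 1), so t ≡ 10·1 = 10 ≡ 10 (mod 13).
    Then x = 35 + 56·10 = 595, valid modulo lcm(56, 13) = 728: x ≡ 595 (mod 728).
Verify: 595 mod 7 = 0 ✓, 595 mod 8 = 3 ✓, 595 mod 13 = 10 ✓.

x ≡ 595 (mod 728).


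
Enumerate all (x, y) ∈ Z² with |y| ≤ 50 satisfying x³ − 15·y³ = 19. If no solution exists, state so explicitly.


The equation is x³ - 15y³ = 19. For fixed y, x³ = 15·y³ + 19, so a solution requires the RHS to be a perfect cube.
Strategy: iterate y from -50 to 50, compute RHS = 15·y³ + 19, and check whether it is a (positive or negative) perfect cube.
Check small values of y:
  y = 0: RHS = 19 is not a perfect cube.
  y = 1: RHS = 34 is not a perfect cube.
  y = -1: RHS = 4 is not a perfect cube.
  y = 2: RHS = 139 is not a perfect cube.
  y = -2: RHS = -101 is not a perfect cube.
  y = 3: RHS = 424 is not a perfect cube.
  y = -3: RHS = -386 is not a perfect cube.
Continuing the search up to |y| = 50 finds no solutions either.
No (x, y) in the scanned range satisfies the equation.

No integer solutions with |y| ≤ 50.


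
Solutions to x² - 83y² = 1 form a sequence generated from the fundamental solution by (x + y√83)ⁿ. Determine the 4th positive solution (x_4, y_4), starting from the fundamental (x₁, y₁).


Step 1: Find the fundamental solution (x₁, y₁) of x² - 83y² = 1.
  Expand √83 as a continued fraction. a₀ = ⌊√83⌋ = 9; iterate m_{k+1} = d_k·a_k − m_k, d_{k+1} = (83 − m_{k+1}²)/d_k, a_{k+1} = ⌊(a₀ + m_{k+1})/d_{k+1}⌋ (starting m₀ = 0, d₀ = 1), with convergents p_k = a_k·p_{k-1} + p_{k-2}, q_k = a_k·q_{k-1} + q_{k-2} (p₋₁ = 1, q₋₁ = 0):
  k = 0: a₀ = 9; p₀/q₀ = 9/1; p₀² − 83·q₀² = 81 − 83 = -2.
  k = 1: m = 9, d = 2, a = ⌊(9 + 9)/2⌋ = 9; p/q = (9·9 + 1)/(9·1 + 0) = 82/9; p² − 83·q² = 6724 − 6723 = 1.
  The first convergent with p² − 83·q² = 1 gives the fundamental solution (x₁, y₁) = (82, 9).
Step 2: Apply the recurrence (x_{n+1}, y_{n+1}) = (x₁x_n + 83y₁y_n, x₁y_n + y₁x_n) repeatedly.
  From (x_1, y_1) = (82, 9): x_2 = 82·82 + 83·9·9 = 13447; y_2 = 82·9 + 9·82 = 1476.
  From (x_2, y_2) = (13447, 1476): x_3 = 82·13447 + 83·9·1476 = 2205226; y_3 = 82·1476 + 9·13447 = 242055.
  From (x_3, y_3) = (2205226, 242055): x_4 = 82·2205226 + 83·9·242055 = 361643617; y_4 = 82·242055 + 9·2205226 = 39695544.
Step 3: Verify x_4² - 83·y_4² = 130786105716842689 - 130786105716842688 = 1 (should be 1). ✓

(x_1, y_1) = (82, 9); (x_4, y_4) = (361643617, 39695544).


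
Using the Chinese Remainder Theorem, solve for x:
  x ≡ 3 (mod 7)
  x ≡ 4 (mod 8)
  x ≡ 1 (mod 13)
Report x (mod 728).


Moduli 7, 8, 13 are pairwise coprime; by CRT there is a unique solution modulo M = 7 · 8 · 13 = 728.
Solve pairwise, accumulating the modulus:
  Start with x ≡ 3 (mod 7).
  Combine with x ≡ 4 (mod 8): since gcd(7, 8) = 1, we get a unique residue mod 56.
    Write x = 3 + 7·t and substitute into x ≡ 4 (mod 8): 7·t ≡ 4 − 3 = 1 (mod 8).
    The inverse of 7 mod 8 is 7 (since 7·7 = 49 = 6·8 + 1), so t ≡ 7·1 = 7 ≡ 7 (mod 8).
    Then x = 3 + 7·7 = 52, valid modulo lcm(7, 8) = 56: x ≡ 52 (mod 56).
  Combine with x ≡ 1 (mod 13): since gcd(56, 13) = 1, we get a unique residue mod 728.
    Write x = 52 + 56·t and substitute into x ≡ 1 (mod 13): 56·t ≡ 1 − 52 = -51 (mod 13).
    Reduce coefficients mod 13: 4·t ≡ 1 (mod 13).
    The inverse of 4 mod 13 is 10 (since 4·10 = 40 = 3·13 + 1), so t ≡ 10·1 = 10 ≡ 10 (mod 13).
    Then x = 52 + 56·10 = 612, valid modulo lcm(56, 13) = 728: x ≡ 612 (mod 728).
Verify: 612 mod 7 = 3 ✓, 612 mod 8 = 4 ✓, 612 mod 13 = 1 ✓.

x ≡ 612 (mod 728).


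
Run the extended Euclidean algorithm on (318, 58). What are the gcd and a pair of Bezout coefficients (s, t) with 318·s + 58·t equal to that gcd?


Euclidean algorithm on (318, 58) — divide until remainder is 0:
  318 = 5 · 58 + 28
  58 = 2 · 28 + 2
  28 = 14 · 2 + 0
gcd(318, 58) = 2.
Track Bezout coefficients alongside the remainders: start with r₀ = 318 = a·1 + b·0 (s = 1, t = 0) and r₁ = 58 = a·0 + b·1 (s = 0, t = 1); each new remainder r_{k+1} = r_{k-1} − q_k·r_k inherits s_{k+1} = s_{k-1} − q_k·s_k, t_{k+1} = t_{k-1} − q_k·t_k, so r_k = a·s_k + b·t_k at every step:
  q = 5: r = 28, s = 1 − 5·0 = 1, t = 0 − 5·1 = -5  (check: 318·1 + 58·(-5) = 28)
  q = 2: r = 2, s = 0 − 2·1 = -2, t = 1 − 2·(-5) = 11  (check: 318·(-2) + 58·11 = 2)
The row with r = 2 (the gcd) gives the Bezout coefficients s = -2, t = 11.
Result: 318 · (-2) + 58 · (11) = 2.

gcd(318, 58) = 2; s = -2, t = 11 (check: 318·(-2) + 58·11 = 2).


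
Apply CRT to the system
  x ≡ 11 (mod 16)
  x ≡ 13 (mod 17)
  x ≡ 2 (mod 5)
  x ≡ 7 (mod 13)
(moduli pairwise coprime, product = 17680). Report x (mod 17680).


Product of moduli M = 16 · 17 · 5 · 13 = 17680.
Merge one congruence at a time:
  Start: x ≡ 11 (mod 16).
  Combine with x ≡ 13 (mod 17); new modulus lcm = 272.
    Write x = 11 + 16·t and substitute into x ≡ 13 (mod 17): 16·t ≡ 13 − 11 = 2 (mod 17).
    The inverse of 16 mod 17 is 16 (since 16·16 = 256 = 15·17 + 1), so t ≡ 16·2 = 32 ≡ 15 (mod 17).
    Then x = 11 + 16·15 = 251, valid modulo lcm(16, 17) = 272: x ≡ 251 (mod 272).
  Combine with x ≡ 2 (mod 5); new modulus lcm = 1360.
    Write x = 251 + 272·t and substitute into x ≡ 2 (mod 5): 272·t ≡ 2 − 251 = -249 (mod 5).
    Reduce coefficients mod 5: 2·t ≡ 1 (mod 5).
    The inverse of 2 mod 5 is 3 (since 2·3 = 6 = 1·5 + 1), so t ≡ 3·1 = 3 ≡ 3 (mod 5).
    Then x = 251 + 272·3 = 1067, valid modulo lcm(272, 5) = 1360: x ≡ 1067 (mod 1360).
  Combine with x ≡ 7 (mod 13); new modulus lcm = 17680.
    Write x = 1067 + 1360·t and substitute into x ≡ 7 (mod 13): 1360·t ≡ 7 − 1067 = -1060 (mod 13).
    Reduce coefficients mod 13: 8·t ≡ 6 (mod 13).
    The inverse of 8 mod 13 is 5 (since 8·5 = 40 = 3·13 + 1), so t ≡ 5·6 = 30 ≡ 4 (mod 13).
    Then x = 1067 + 1360·4 = 6507, valid modulo lcm(1360, 13) = 17680: x ≡ 6507 (mod 17680).
Verify against each original: 6507 mod 16 = 11, 6507 mod 17 = 13, 6507 mod 5 = 2, 6507 mod 13 = 7.

x ≡ 6507 (mod 17680).


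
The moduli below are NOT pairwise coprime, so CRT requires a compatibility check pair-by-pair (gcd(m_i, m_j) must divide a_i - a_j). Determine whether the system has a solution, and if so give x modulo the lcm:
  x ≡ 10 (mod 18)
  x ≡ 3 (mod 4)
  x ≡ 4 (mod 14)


Moduli 18, 4, 14 are not pairwise coprime, so CRT works modulo lcm(m_i) when all pairwise compatibility conditions hold.
Pairwise compatibility: gcd(m_i, m_j) must divide a_i - a_j for every pair.
Merge one congruence at a time:
  Start: x ≡ 10 (mod 18).
  Combine with x ≡ 3 (mod 4): gcd(18, 4) = 2, and 3 - 10 = -7 is NOT divisible by 2.
    ⇒ system is inconsistent (no integer solution).

No solution (the system is inconsistent).


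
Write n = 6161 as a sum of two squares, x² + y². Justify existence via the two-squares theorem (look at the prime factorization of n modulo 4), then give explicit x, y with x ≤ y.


Step 1: Factor n = 6161 = 61 · 101.
Step 2: Check the mod-4 condition on each prime factor: 61 ≡ 1 (mod 4), exponent 1; 101 ≡ 1 (mod 4), exponent 1.
All primes ≡ 3 (mod 4) appear to even exponent (or don't appear), so by the two-squares theorem n IS expressible as a sum of two squares.
Step 3: Build a representation. Here n = 61 · 101 is a product of primes ≡ 1 (mod 4). Each prime p ≡ 1 (mod 4) is itself a sum of two squares; find a² by testing p − a² for a perfect square:
  61: 61 − 1² = 60, 61 − 2² = 57, 61 − 3² = 52, 61 − 4² = 45, 61 − 5² = 36 = 6² ⇒ 61 = 5² + 6².
  101: 101 − 1² = 100 = 10² ⇒ 101 = 1² + 10².
  Combine using the Brahmagupta–Fibonacci identity (a² + b²)(c² + d²) = (ac − bd)² + (ad + bc)² = (ac + bd)² + (ad − bc)²:
  61 · 101 = 6161: from (5² + 6²)(1² + 10²), take (5·1 − 6·10, 5·10 + 6·1) = (5 − 60, 50 + 6) = (-55, 56); dropping signs (only squares matter) gives (55, 56); check 55² + 56² = 3025 + 3136 = 6161 ✓.
Step 4: Order so x ≤ y and verify: 55² + 56² = 3025 + 3136 = 6161 = n. ✓

n = 6161 = 55² + 56² (one valid representation with x ≤ y).


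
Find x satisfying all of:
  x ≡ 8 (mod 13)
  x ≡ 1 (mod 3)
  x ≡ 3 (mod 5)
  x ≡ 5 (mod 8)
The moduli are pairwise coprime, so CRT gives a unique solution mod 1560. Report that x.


Product of moduli M = 13 · 3 · 5 · 8 = 1560.
Merge one congruence at a time:
  Start: x ≡ 8 (mod 13).
  Combine with x ≡ 1 (mod 3); new modulus lcm = 39.
    Write x = 8 + 13·t and substitute into x ≡ 1 (mod 3): 13·t ≡ 1 − 8 = -7 (mod 3).
    Reduce coefficients mod 3: 1·t ≡ 2 (mod 3).
    So t ≡ 2 (mod 3).
    Then x = 8 + 13·2 = 34, valid modulo lcm(13, 3) = 39: x ≡ 34 (mod 39).
  Combine with x ≡ 3 (mod 5); new modulus lcm = 195.
    Write x = 34 + 39·t and substitute into x ≡ 3 (mod 5): 39·t ≡ 3 − 34 = -31 (mod 5).
    Reduce coefficients mod 5: 4·t ≡ 4 (mod 5).
    The inverse of 4 mod 5 is 4 (since 4·4 = 16 = 3·5 + 1), so t ≡ 4·4 = 16 ≡ 1 (mod 5).
    Then x = 34 + 39·1 = 73, valid modulo lcm(39, 5) = 195: x ≡ 73 (mod 195).
  Combine with x ≡ 5 (mod 8); new modulus lcm = 1560.
    Write x = 73 + 195·t and substitute into x ≡ 5 (mod 8): 195·t ≡ 5 − 73 = -68 (mod 8).
    Reduce coefficients mod 8: 3·t ≡ 4 (mod 8).
    The inverse of 3 mod 8 is 3 (since 3·3 = 9 = 1·8 + 1), so t ≡ 3·4 = 12 ≡ 4 (mod 8).
    Then x = 73 + 195·4 = 853, valid modulo lcm(195, 8) = 1560: x ≡ 853 (mod 1560).
Verify against each original: 853 mod 13 = 8, 853 mod 3 = 1, 853 mod 5 = 3, 853 mod 8 = 5.

x ≡ 853 (mod 1560).


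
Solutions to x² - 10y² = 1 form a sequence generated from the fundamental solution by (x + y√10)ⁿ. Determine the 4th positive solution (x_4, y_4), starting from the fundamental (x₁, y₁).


Step 1: Find the fundamental solution (x₁, y₁) of x² - 10y² = 1.
  Expand √10 as a continued fraction. a₀ = ⌊√10⌋ = 3; iterate m_{k+1} = d_k·a_k − m_k, d_{k+1} = (10 − m_{k+1}²)/d_k, a_{k+1} = ⌊(a₀ + m_{k+1})/d_{k+1}⌋ (starting m₀ = 0, d₀ = 1), with convergents p_k = a_k·p_{k-1} + p_{k-2}, q_k = a_k·q_{k-1} + q_{k-2} (p₋₁ = 1, q₋₁ = 0):
  k = 0: a₀ = 3; p₀/q₀ = 3/1; p₀² − 10·q₀² = 9 − 10 = -1.
  k = 1: m = 3, d = 1, a = ⌊(3 + 3)/1⌋ = 6; p/q = (6·3 + 1)/(6·1 + 0) = 19/6; p² − 10·q² = 361 − 360 = 1.
  The first convergent with p² − 10·q² = 1 gives the fundamental solution (x₁, y₁) = (19, 6).
Step 2: Apply the recurrence (x_{n+1}, y_{n+1}) = (x₁x_n + 10y₁y_n, x₁y_n + y₁x_n) repeatedly.
  From (x_1, y_1) = (19, 6): x_2 = 19·19 + 10·6·6 = 721; y_2 = 19·6 + 6·19 = 228.
  From (x_2, y_2) = (721, 228): x_3 = 19·721 + 10·6·228 = 27379; y_3 = 19·228 + 6·721 = 8658.
  From (x_3, y_3) = (27379, 8658): x_4 = 19·27379 + 10·6·8658 = 1039681; y_4 = 19·8658 + 6·27379 = 328776.
Step 3: Verify x_4² - 10·y_4² = 1080936581761 - 1080936581760 = 1 (should be 1). ✓

(x_1, y_1) = (19, 6); (x_4, y_4) = (1039681, 328776).


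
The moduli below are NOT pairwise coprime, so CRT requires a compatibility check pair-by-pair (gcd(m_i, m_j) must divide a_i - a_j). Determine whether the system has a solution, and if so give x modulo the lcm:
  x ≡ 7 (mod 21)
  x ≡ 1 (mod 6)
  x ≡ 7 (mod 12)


Moduli 21, 6, 12 are not pairwise coprime, so CRT works modulo lcm(m_i) when all pairwise compatibility conditions hold.
Pairwise compatibility: gcd(m_i, m_j) must divide a_i - a_j for every pair.
Merge one congruence at a time:
  Start: x ≡ 7 (mod 21).
  Combine with x ≡ 1 (mod 6): gcd(21, 6) = 3; 1 - 7 = -6, which IS divisible by 3, so compatible.
    Write x = 7 + 21·t and substitute into x ≡ 1 (mod 6): 21·t ≡ 1 − 7 = -6 (mod 6).
    Divide the congruence (and modulus) by g = 3: 7·t ≡ -2 (mod 2).
    Reduce coefficients mod 2: 1·t ≡ 0 (mod 2).
    So t ≡ 0 (mod 2).
    Then x = 7 + 21·0 = 7, valid modulo lcm(21, 6) = 42: x ≡ 7 (mod 42).
  Combine with x ≡ 7 (mod 12): gcd(42, 12) = 6; 7 - 7 = 0, which IS divisible by 6, so compatible.
    Write x = 7 + 42·t and substitute into x ≡ 7 (mod 12): 42·t ≡ 7 − 7 = 0 (mod 12).
    Divide the congruence (and modulus) by g = 6: 7·t ≡ 0 (mod 2).
    Reduce coefficients mod 2: 1·t ≡ 0 (mod 2).
    So t ≡ 0 (mod 2).
    Then x = 7 + 42·0 = 7, valid modulo lcm(42, 12) = 84: x ≡ 7 (mod 84).
Verify: 7 mod 21 = 7, 7 mod 6 = 1, 7 mod 12 = 7.

x ≡ 7 (mod 84).


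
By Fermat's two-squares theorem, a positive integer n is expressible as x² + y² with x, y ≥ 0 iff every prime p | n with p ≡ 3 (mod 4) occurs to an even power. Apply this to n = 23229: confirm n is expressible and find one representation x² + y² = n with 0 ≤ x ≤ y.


Step 1: Factor n = 23229 = 3^2 · 29 · 89.
Step 2: Check the mod-4 condition on each prime factor: 3 ≡ 3 (mod 4), exponent 2 (must be even); 29 ≡ 1 (mod 4), exponent 1; 89 ≡ 1 (mod 4), exponent 1.
All primes ≡ 3 (mod 4) appear to even exponent (or don't appear), so by the two-squares theorem n IS expressible as a sum of two squares.
Step 3: Build a representation. Group n = k² · m with k = 3 and m = 29 · 89 = 2581 (a product of primes ≡ 1 (mod 4)); a representation of m scales to one of n via (k·x)² + (k·y)² = k²(x² + y²). Each prime p ≡ 1 (mod 4) is itself a sum of two squares; find a² by testing p − a² for a perfect square:
  29: 29 − 1² = 28, 29 − 2² = 25 = 5² ⇒ 29 = 2² + 5².
  89: 89 − 1² = 88, 89 − 2² = 85, 89 − 3² = 80, 89 − 4² = 73, 89 − 5² = 64 = 8² ⇒ 89 = 5² + 8².
  Combine using the Brahmagupta–Fibonacci identity (a² + b²)(c² + d²) = (ac − bd)² + (ad + bc)² = (ac + bd)² + (ad − bc)²:
  29 · 89 = 2581: from (2² + 5²)(5² + 8²), take (2·5 − 5·8, 2·8 + 5·5) = (10 − 40, 16 + 25) = (-30, 41); dropping signs (only squares matter) gives (30, 41); check 30² + 41² = 900 + 1681 = 2581 ✓.
  Scale by k = 3: (3·30, 3·41) = (90, 123).
Step 4: Order so x ≤ y and verify: 90² + 123² = 8100 + 15129 = 23229 = n. ✓

n = 23229 = 90² + 123² (one valid representation with x ≤ y).


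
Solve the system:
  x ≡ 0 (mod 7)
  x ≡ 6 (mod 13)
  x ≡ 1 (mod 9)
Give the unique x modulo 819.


Moduli 7, 13, 9 are pairwise coprime; by CRT there is a unique solution modulo M = 7 · 13 · 9 = 819.
Solve pairwise, accumulating the modulus:
  Start with x ≡ 0 (mod 7).
  Combine with x ≡ 6 (mod 13): since gcd(7, 13) = 1, we get a unique residue mod 91.
    Write x = 0 + 7·t and substitute into x ≡ 6 (mod 13): 7·t ≡ 6 − 0 = 6 (mod 13).
    The inverse of 7 mod 13 is 2 (since 7·2 = 14 = 1·13 + 1), so t ≡ 2·6 = 12 ≡ 12 (mod 13).
    Then x = 0 + 7·12 = 84, valid modulo lcm(7, 13) = 91: x ≡ 84 (mod 91).
  Combine with x ≡ 1 (mod 9): since gcd(91, 9) = 1, we get a unique residue mod 819.
    Write x = 84 + 91·t and substitute into x ≡ 1 (mod 9): 91·t ≡ 1 − 84 = -83 (mod 9).
    Reduce coefficients mod 9: 1·t ≡ 7 (mod 9).
    So t ≡ 7 (mod 9).
    Then x = 84 + 91·7 = 721, valid modulo lcm(91, 9) = 819: x ≡ 721 (mod 819).
Verify: 721 mod 7 = 0 ✓, 721 mod 13 = 6 ✓, 721 mod 9 = 1 ✓.

x ≡ 721 (mod 819).


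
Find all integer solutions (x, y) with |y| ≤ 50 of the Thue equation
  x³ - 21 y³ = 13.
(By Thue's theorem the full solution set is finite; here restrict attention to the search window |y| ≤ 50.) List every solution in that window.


The equation is x³ - 21y³ = 13. For fixed y, x³ = 21·y³ + 13, so a solution requires the RHS to be a perfect cube.
Strategy: iterate y from -50 to 50, compute RHS = 21·y³ + 13, and check whether it is a (positive or negative) perfect cube.
Check small values of y:
  y = 0: RHS = 13 is not a perfect cube.
  y = 1: RHS = 34 is not a perfect cube.
  y = -1: RHS = -8 = (-2)³ ⇒ x = -2 works.
  y = 2: RHS = 181 is not a perfect cube.
  y = -2: RHS = -155 is not a perfect cube.
  y = 3: RHS = 580 is not a perfect cube.
  y = -3: RHS = -554 is not a perfect cube.
Continuing, at y = -4: RHS = -1331 = (-11)³ ⇒ x = -11 works.
Searching the remaining y in |y| ≤ 50 finds no further solutions.
Collected solutions: (-2, -1), (-11, -4).

Solutions (with |y| ≤ 50): (-2, -1), (-11, -4).


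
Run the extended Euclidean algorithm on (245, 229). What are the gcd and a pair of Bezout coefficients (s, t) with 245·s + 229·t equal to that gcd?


Euclidean algorithm on (245, 229) — divide until remainder is 0:
  245 = 1 · 229 + 16
  229 = 14 · 16 + 5
  16 = 3 · 5 + 1
  5 = 5 · 1 + 0
gcd(245, 229) = 1.
Track Bezout coefficients alongside the remainders: start with r₀ = 245 = a·1 + b·0 (s = 1, t = 0) and r₁ = 229 = a·0 + b·1 (s = 0, t = 1); each new remainder r_{k+1} = r_{k-1} − q_k·r_k inherits s_{k+1} = s_{k-1} − q_k·s_k, t_{k+1} = t_{k-1} − q_k·t_k, so r_k = a·s_k + b·t_k at every step:
  q = 1: r = 16, s = 1 − 1·0 = 1, t = 0 − 1·1 = -1  (check: 245·1 + 229·(-1) = 16)
  q = 14: r = 5, s = 0 − 14·1 = -14, t = 1 − 14·(-1) = 15  (check: 245·(-14) + 229·15 = 5)
  q = 3: r = 1, s = 1 − 3·(-14) = 43, t = -1 − 3·15 = -46  (check: 245·43 + 229·(-46) = 1)
The row with r = 1 (the gcd) gives the Bezout coefficients s = 43, t = -46.
Result: 245 · (43) + 229 · (-46) = 1.

gcd(245, 229) = 1; s = 43, t = -46 (check: 245·43 + 229·(-46) = 1).


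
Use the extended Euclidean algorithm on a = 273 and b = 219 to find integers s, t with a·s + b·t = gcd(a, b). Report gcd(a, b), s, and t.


Euclidean algorithm on (273, 219) — divide until remainder is 0:
  273 = 1 · 219 + 54
  219 = 4 · 54 + 3
  54 = 18 · 3 + 0
gcd(273, 219) = 3.
Track Bezout coefficients alongside the remainders: start with r₀ = 273 = a·1 + b·0 (s = 1, t = 0) and r₁ = 219 = a·0 + b·1 (s = 0, t = 1); each new remainder r_{k+1} = r_{k-1} − q_k·r_k inherits s_{k+1} = s_{k-1} − q_k·s_k, t_{k+1} = t_{k-1} − q_k·t_k, so r_k = a·s_k + b·t_k at every step:
  q = 1: r = 54, s = 1 − 1·0 = 1, t = 0 − 1·1 = -1  (check: 273·1 + 219·(-1) = 54)
  q = 4: r = 3, s = 0 − 4·1 = -4, t = 1 − 4·(-1) = 5  (check: 273·(-4) + 219·5 = 3)
The row with r = 3 (the gcd) gives the Bezout coefficients s = -4, t = 5.
Result: 273 · (-4) + 219 · (5) = 3.

gcd(273, 219) = 3; s = -4, t = 5 (check: 273·(-4) + 219·5 = 3).


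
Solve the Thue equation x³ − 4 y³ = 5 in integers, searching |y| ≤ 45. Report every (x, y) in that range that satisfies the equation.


The equation is x³ - 4y³ = 5. For fixed y, x³ = 4·y³ + 5, so a solution requires the RHS to be a perfect cube.
Strategy: iterate y from -45 to 45, compute RHS = 4·y³ + 5, and check whether it is a (positive or negative) perfect cube.
Check small values of y:
  y = 0: RHS = 5 is not a perfect cube.
  y = 1: RHS = 9 is not a perfect cube.
  y = -1: RHS = 1 = (1)³ ⇒ x = 1 works.
  y = 2: RHS = 37 is not a perfect cube.
  y = -2: RHS = -27 = (-3)³ ⇒ x = -3 works.
  y = 3: RHS = 113 is not a perfect cube.
  y = -3: RHS = -103 is not a perfect cube.
Continuing the search up to |y| = 45 finds no further solutions beyond those listed.
Collected solutions: (1, -1), (-3, -2).

Solutions (with |y| ≤ 45): (1, -1), (-3, -2).


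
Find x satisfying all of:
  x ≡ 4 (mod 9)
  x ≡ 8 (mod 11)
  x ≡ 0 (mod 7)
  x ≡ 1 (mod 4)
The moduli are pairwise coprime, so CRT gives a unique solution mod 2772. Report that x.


Product of moduli M = 9 · 11 · 7 · 4 = 2772.
Merge one congruence at a time:
  Start: x ≡ 4 (mod 9).
  Combine with x ≡ 8 (mod 11); new modulus lcm = 99.
    Write x = 4 + 9·t and substitute into x ≡ 8 (mod 11): 9·t ≡ 8 − 4 = 4 (mod 11).
    The inverse of 9 mod 11 is 5 (since 9·5 = 45 = 4·11 + 1), so t ≡ 5·4 = 20 ≡ 9 (mod 11).
    Then x = 4 + 9·9 = 85, valid modulo lcm(9, 11) = 99: x ≡ 85 (mod 99).
  Combine with x ≡ 0 (mod 7); new modulus lcm = 693.
    Write x = 85 + 99·t and substitute into x ≡ 0 (mod 7): 99·t ≡ 0 − 85 = -85 (mod 7).
    Reduce coefficients mod 7: 1·t ≡ 6 (mod 7).
    So t ≡ 6 (mod 7).
    Then x = 85 + 99·6 = 679, valid modulo lcm(99, 7) = 693: x ≡ 679 (mod 693).
  Combine with x ≡ 1 (mod 4); new modulus lcm = 2772.
    Write x = 679 + 693·t and substitute into x ≡ 1 (mod 4): 693·t ≡ 1 − 679 = -678 (mod 4).
    Reduce coefficients mod 4: 1·t ≡ 2 (mod 4).
    So t ≡ 2 (mod 4).
    Then x = 679 + 693·2 = 2065, valid modulo lcm(693, 4) = 2772: x ≡ 2065 (mod 2772).
Verify against each original: 2065 mod 9 = 4, 2065 mod 11 = 8, 2065 mod 7 = 0, 2065 mod 4 = 1.

x ≡ 2065 (mod 2772).


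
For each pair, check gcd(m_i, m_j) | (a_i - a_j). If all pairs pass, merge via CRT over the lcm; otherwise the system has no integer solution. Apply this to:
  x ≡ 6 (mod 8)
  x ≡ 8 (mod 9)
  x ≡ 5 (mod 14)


Moduli 8, 9, 14 are not pairwise coprime, so CRT works modulo lcm(m_i) when all pairwise compatibility conditions hold.
Pairwise compatibility: gcd(m_i, m_j) must divide a_i - a_j for every pair.
Merge one congruence at a time:
  Start: x ≡ 6 (mod 8).
  Combine with x ≡ 8 (mod 9): gcd(8, 9) = 1; 8 - 6 = 2, which IS divisible by 1, so compatible.
    Write x = 6 + 8·t and substitute into x ≡ 8 (mod 9): 8·t ≡ 8 − 6 = 2 (mod 9).
    The inverse of 8 mod 9 is 8 (since 8·8 = 64 = 7·9 + 1), so t ≡ 8·2 = 16 ≡ 7 (mod 9).
    Then x = 6 + 8·7 = 62, valid modulo lcm(8, 9) = 72: x ≡ 62 (mod 72).
  Combine with x ≡ 5 (mod 14): gcd(72, 14) = 2, and 5 - 62 = -57 is NOT divisible by 2.
    ⇒ system is inconsistent (no integer solution).

No solution (the system is inconsistent).


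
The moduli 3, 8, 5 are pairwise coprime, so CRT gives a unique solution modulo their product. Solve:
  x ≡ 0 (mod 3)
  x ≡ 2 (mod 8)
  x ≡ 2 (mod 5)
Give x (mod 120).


Moduli 3, 8, 5 are pairwise coprime; by CRT there is a unique solution modulo M = 3 · 8 · 5 = 120.
Solve pairwise, accumulating the modulus:
  Start with x ≡ 0 (mod 3).
  Combine with x ≡ 2 (mod 8): since gcd(3, 8) = 1, we get a unique residue mod 24.
    Write x = 0 + 3·t and substitute into x ≡ 2 (mod 8): 3·t ≡ 2 − 0 = 2 (mod 8).
    The inverse of 3 mod 8 is 3 (since 3·3 = 9 = 1·8 + 1), so t ≡ 3·2 = 6 ≡ 6 (mod 8).
    Then x = 0 + 3·6 = 18, valid modulo lcm(3, 8) = 24: x ≡ 18 (mod 24).
  Combine with x ≡ 2 (mod 5): since gcd(24, 5) = 1, we get a unique residue mod 120.
    Write x = 18 + 24·t and substitute into x ≡ 2 (mod 5): 24·t ≡ 2 − 18 = -16 (mod 5).
    Reduce coefficients mod 5: 4·t ≡ 4 (mod 5).
    The inverse of 4 mod 5 is 4 (since 4·4 = 16 = 3·5 + 1), so t ≡ 4·4 = 16 ≡ 1 (mod 5).
    Then x = 18 + 24·1 = 42, valid modulo lcm(24, 5) = 120: x ≡ 42 (mod 120).
Verify: 42 mod 3 = 0 ✓, 42 mod 8 = 2 ✓, 42 mod 5 = 2 ✓.

x ≡ 42 (mod 120).


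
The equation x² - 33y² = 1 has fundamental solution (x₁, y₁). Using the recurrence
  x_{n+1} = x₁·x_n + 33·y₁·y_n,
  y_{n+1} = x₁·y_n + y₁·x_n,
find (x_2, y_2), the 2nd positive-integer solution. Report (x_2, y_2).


Step 1: Find the fundamental solution (x₁, y₁) of x² - 33y² = 1.
  Expand √33 as a continued fraction. a₀ = ⌊√33⌋ = 5; iterate m_{k+1} = d_k·a_k − m_k, d_{k+1} = (33 − m_{k+1}²)/d_k, a_{k+1} = ⌊(a₀ + m_{k+1})/d_{k+1}⌋ (starting m₀ = 0, d₀ = 1), with convergents p_k = a_k·p_{k-1} + p_{k-2}, q_k = a_k·q_{k-1} + q_{k-2} (p₋₁ = 1, q₋₁ = 0):
  k = 0: a₀ = 5; p₀/q₀ = 5/1; p₀² − 33·q₀² = 25 − 33 = -8.
  k = 1: m = 5, d = 8, a = ⌊(5 + 5)/8⌋ = 1; p/q = (1·5 + 1)/(1·1 + 0) = 6/1; p² − 33·q² = 36 − 33 = 3.
  k = 2: m = 3, d = 3, a = ⌊(5 + 3)/3⌋ = 2; p/q = (2·6 + 5)/(2·1 + 1) = 17/3; p² − 33·q² = 289 − 297 = -8.
  k = 3: m = 3, d = 8, a = ⌊(5 + 3)/8⌋ = 1; p/q = (1·17 + 6)/(1·3 + 1) = 23/4; p² − 33·q² = 529 − 528 = 1.
  The first convergent with p² − 33·q² = 1 gives the fundamental solution (x₁, y₁) = (23, 4).
Step 2: Apply the recurrence (x_{n+1}, y_{n+1}) = (x₁x_n + 33y₁y_n, x₁y_n + y₁x_n) repeatedly.
  From (x_1, y_1) = (23, 4): x_2 = 23·23 + 33·4·4 = 1057; y_2 = 23·4 + 4·23 = 184.
Step 3: Verify x_2² - 33·y_2² = 1117249 - 1117248 = 1 (should be 1). ✓

(x_1, y_1) = (23, 4); (x_2, y_2) = (1057, 184).


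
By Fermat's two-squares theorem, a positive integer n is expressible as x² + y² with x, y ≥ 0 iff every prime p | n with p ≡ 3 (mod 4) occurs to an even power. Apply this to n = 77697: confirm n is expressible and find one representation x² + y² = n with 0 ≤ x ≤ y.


Step 1: Factor n = 77697 = 3^2 · 89 · 97.
Step 2: Check the mod-4 condition on each prime factor: 3 ≡ 3 (mod 4), exponent 2 (must be even); 89 ≡ 1 (mod 4), exponent 1; 97 ≡ 1 (mod 4), exponent 1.
All primes ≡ 3 (mod 4) appear to even exponent (or don't appear), so by the two-squares theorem n IS expressible as a sum of two squares.
Step 3: Build a representation. Group n = k² · m with k = 3 and m = 89 · 97 = 8633 (a product of primes ≡ 1 (mod 4)); a representation of m scales to one of n via (k·x)² + (k·y)² = k²(x² + y²). Each prime p ≡ 1 (mod 4) is itself a sum of two squares; find a² by testing p − a² for a perfect square:
  89: 89 − 1² = 88, 89 − 2² = 85, 89 − 3² = 80, 89 − 4² = 73, 89 − 5² = 64 = 8² ⇒ 89 = 5² + 8².
  97: 97 − 1² = 96, 97 − 2² = 93, 97 − 3² = 88, 97 − 4² = 81 = 9² ⇒ 97 = 4² + 9².
  Combine using the Brahmagupta–Fibonacci identity (a² + b²)(c² + d²) = (ac − bd)² + (ad + bc)² = (ac + bd)² + (ad − bc)²:
  89 · 97 = 8633: from (5² + 8²)(4² + 9²), take (5·4 − 8·9, 5·9 + 8·4) = (20 − 72, 45 + 32) = (-52, 77); dropping signs (only squares matter) gives (52, 77); check 52² + 77² = 2704 + 5929 = 8633 ✓.
  Scale by k = 3: (3·52, 3·77) = (156, 231).
Step 4: Order so x ≤ y and verify: 156² + 231² = 24336 + 53361 = 77697 = n. ✓

n = 77697 = 156² + 231² (one valid representation with x ≤ y).


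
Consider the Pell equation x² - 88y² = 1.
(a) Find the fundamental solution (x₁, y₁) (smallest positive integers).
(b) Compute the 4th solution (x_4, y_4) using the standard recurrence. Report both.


Step 1: Find the fundamental solution (x₁, y₁) of x² - 88y² = 1.
  Expand √88 as a continued fraction. a₀ = ⌊√88⌋ = 9; iterate m_{k+1} = d_k·a_k − m_k, d_{k+1} = (88 − m_{k+1}²)/d_k, a_{k+1} = ⌊(a₀ + m_{k+1})/d_{k+1}⌋ (starting m₀ = 0, d₀ = 1), with convergents p_k = a_k·p_{k-1} + p_{k-2}, q_k = a_k·q_{k-1} + q_{k-2} (p₋₁ = 1, q₋₁ = 0):
  k = 0: a₀ = 9; p₀/q₀ = 9/1; p₀² − 88·q₀² = 81 − 88 = -7.
  k = 1: m = 9, d = 7, a = ⌊(9 + 9)/7⌋ = 2; p/q = (2·9 + 1)/(2·1 + 0) = 19/2; p² − 88·q² = 361 − 352 = 9.
  k = 2: m = 5, d = 9, a = ⌊(9 + 5)/9⌋ = 1; p/q = (1·19 + 9)/(1·2 + 1) = 28/3; p² − 88·q² = 784 − 792 = -8.
  k = 3: m = 4, d = 8, a = ⌊(9 + 4)/8⌋ = 1; p/q = (1·28 + 19)/(1·3 + 2) = 47/5; p² − 88·q² = 2209 − 2200 = 9.
  k = 4: m = 4, d = 9, a = ⌊(9 + 4)/9⌋ = 1; p/q = (1·47 + 28)/(1·5 + 3) = 75/8; p² − 88·q² = 5625 − 5632 = -7.
  k = 5: m = 5, d = 7, a = ⌊(9 + 5)/7⌋ = 2; p/q = (2·75 + 47)/(2·8 + 5) = 197/21; p² − 88·q² = 38809 − 38808 = 1.
  The first convergent with p² − 88·q² = 1 gives the fundamental solution (x₁, y₁) = (197, 21).
Step 2: Apply the recurrence (x_{n+1}, y_{n+1}) = (x₁x_n + 88y₁y_n, x₁y_n + y₁x_n) repeatedly.
  From (x_1, y_1) = (197, 21): x_2 = 197·197 + 88·21·21 = 77617; y_2 = 197·21 + 21·197 = 8274.
  From (x_2, y_2) = (77617, 8274): x_3 = 197·77617 + 88·21·8274 = 30580901; y_3 = 197·8274 + 21·77617 = 3259935.
  From (x_3, y_3) = (30580901, 3259935): x_4 = 197·30580901 + 88·21·3259935 = 12048797377; y_4 = 197·3259935 + 21·30580901 = 1284406116.
Step 3: Verify x_4² - 88·y_4² = 145173518232002080129 - 145173518232002080128 = 1 (should be 1). ✓

(x_1, y_1) = (197, 21); (x_4, y_4) = (12048797377, 1284406116).


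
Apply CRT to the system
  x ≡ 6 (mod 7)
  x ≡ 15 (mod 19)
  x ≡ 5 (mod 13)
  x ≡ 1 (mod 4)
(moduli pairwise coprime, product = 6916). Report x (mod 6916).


Product of moduli M = 7 · 19 · 13 · 4 = 6916.
Merge one congruence at a time:
  Start: x ≡ 6 (mod 7).
  Combine with x ≡ 15 (mod 19); new modulus lcm = 133.
    Write x = 6 + 7·t and substitute into x ≡ 15 (mod 19): 7·t ≡ 15 − 6 = 9 (mod 19).
    The inverse of 7 mod 19 is 11 (since 7·11 = 77 = 4·19 + 1), so t ≡ 11·9 = 99 ≡ 4 (mod 19).
    Then x = 6 + 7·4 = 34, valid modulo lcm(7, 19) = 133: x ≡ 34 (mod 133).
  Combine with x ≡ 5 (mod 13); new modulus lcm = 1729.
    Write x = 34 + 133·t and substitute into x ≡ 5 (mod 13): 133·t ≡ 5 − 34 = -29 (mod 13).
    Reduce coefficients mod 13: 3·t ≡ 10 (mod 13).
    The inverse of 3 mod 13 is 9 (since 3·9 = 27 = 2·13 + 1), so t ≡ 9·10 = 90 ≡ 12 (mod 13).
    Then x = 34 + 133·12 = 1630, valid modulo lcm(133, 13) = 1729: x ≡ 1630 (mod 1729).
  Combine with x ≡ 1 (mod 4); new modulus lcm = 6916.
    Write x = 1630 + 1729·t and substitute into x ≡ 1 (mod 4): 1729·t ≡ 1 − 1630 = -1629 (mod 4).
    Reduce coefficients mod 4: 1·t ≡ 3 (mod 4).
    So t ≡ 3 (mod 4).
    Then x = 1630 + 1729·3 = 6817, valid modulo lcm(1729, 4) = 6916: x ≡ 6817 (mod 6916).
Verify against each original: 6817 mod 7 = 6, 6817 mod 19 = 15, 6817 mod 13 = 5, 6817 mod 4 = 1.

x ≡ 6817 (mod 6916).


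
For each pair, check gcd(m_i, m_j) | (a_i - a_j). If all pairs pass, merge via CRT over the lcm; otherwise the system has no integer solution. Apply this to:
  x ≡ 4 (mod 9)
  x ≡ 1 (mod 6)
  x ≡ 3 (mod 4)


Moduli 9, 6, 4 are not pairwise coprime, so CRT works modulo lcm(m_i) when all pairwise compatibility conditions hold.
Pairwise compatibility: gcd(m_i, m_j) must divide a_i - a_j for every pair.
Merge one congruence at a time:
  Start: x ≡ 4 (mod 9).
  Combine with x ≡ 1 (mod 6): gcd(9, 6) = 3; 1 - 4 = -3, which IS divisible by 3, so compatible.
    Write x = 4 + 9·t and substitute into x ≡ 1 (mod 6): 9·t ≡ 1 − 4 = -3 (mod 6).
    Divide the congruence (and modulus) by g = 3: 3·t ≡ -1 (mod 2).
    Reduce coefficients mod 2: 1·t ≡ 1 (mod 2).
    So t ≡ 1 (mod 2).
    Then x = 4 + 9·1 = 13, valid modulo lcm(9, 6) = 18: x ≡ 13 (mod 18).
  Combine with x ≡ 3 (mod 4): gcd(18, 4) = 2; 3 - 13 = -10, which IS divisible by 2, so compatible.
    Write x = 13 + 18·t and substitute into x ≡ 3 (mod 4): 18·t ≡ 3 − 13 = -10 (mod 4).
    Divide the congruence (and modulus) by g = 2: 9·t ≡ -5 (mod 2).
    Reduce coefficients mod 2: 1·t ≡ 1 (mod 2).
    So t ≡ 1 (mod 2).
    Then x = 13 + 18·1 = 31, valid modulo lcm(18, 4) = 36: x ≡ 31 (mod 36).
Verify: 31 mod 9 = 4, 31 mod 6 = 1, 31 mod 4 = 3.

x ≡ 31 (mod 36).


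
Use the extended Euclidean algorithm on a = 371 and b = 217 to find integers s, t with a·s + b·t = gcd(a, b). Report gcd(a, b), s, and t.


Euclidean algorithm on (371, 217) — divide until remainder is 0:
  371 = 1 · 217 + 154
  217 = 1 · 154 + 63
  154 = 2 · 63 + 28
  63 = 2 · 28 + 7
  28 = 4 · 7 + 0
gcd(371, 217) = 7.
Track Bezout coefficients alongside the remainders: start with r₀ = 371 = a·1 + b·0 (s = 1, t = 0) and r₁ = 217 = a·0 + b·1 (s = 0, t = 1); each new remainder r_{k+1} = r_{k-1} − q_k·r_k inherits s_{k+1} = s_{k-1} − q_k·s_k, t_{k+1} = t_{k-1} − q_k·t_k, so r_k = a·s_k + b·t_k at every step:
  q = 1: r = 154, s = 1 − 1·0 = 1, t = 0 − 1·1 = -1  (check: 371·1 + 217·(-1) = 154)
  q = 1: r = 63, s = 0 − 1·1 = -1, t = 1 − 1·(-1) = 2  (check: 371·(-1) + 217·2 = 63)
  q = 2: r = 28, s = 1 − 2·(-1) = 3, t = -1 − 2·2 = -5  (check: 371·3 + 217·(-5) = 28)
  q = 2: r = 7, s = -1 − 2·3 = -7, t = 2 − 2·(-5) = 12  (check: 371·(-7) + 217·12 = 7)
The row with r = 7 (the gcd) gives the Bezout coefficients s = -7, t = 12.
Result: 371 · (-7) + 217 · (12) = 7.

gcd(371, 217) = 7; s = -7, t = 12 (check: 371·(-7) + 217·12 = 7).
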